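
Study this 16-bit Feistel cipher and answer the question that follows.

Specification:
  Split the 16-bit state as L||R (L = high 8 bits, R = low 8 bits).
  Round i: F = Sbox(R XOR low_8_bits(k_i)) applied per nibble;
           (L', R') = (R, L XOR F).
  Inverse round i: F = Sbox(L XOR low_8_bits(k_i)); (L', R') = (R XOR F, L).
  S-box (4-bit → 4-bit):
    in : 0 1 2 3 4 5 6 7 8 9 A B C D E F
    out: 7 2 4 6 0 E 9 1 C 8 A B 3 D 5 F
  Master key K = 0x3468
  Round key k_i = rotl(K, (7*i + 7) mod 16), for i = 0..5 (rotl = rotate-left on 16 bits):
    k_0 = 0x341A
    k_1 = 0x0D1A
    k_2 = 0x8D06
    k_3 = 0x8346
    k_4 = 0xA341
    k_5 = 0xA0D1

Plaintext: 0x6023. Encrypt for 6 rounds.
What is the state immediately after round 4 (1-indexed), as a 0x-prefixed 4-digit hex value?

s_0 = plaintext = 0x6023
s_1 = Round(s_0, k_0) = 0x2308
s_2 = Round(s_1, k_1) = 0x0807
s_3 = Round(s_2, k_2) = 0x077A
s_4 = Round(s_3, k_3) = 0x7A64
s_5 = Round(s_4, k_4) = 0x6434
s_6 = Round(s_5, k_5) = 0x343A

0x7A64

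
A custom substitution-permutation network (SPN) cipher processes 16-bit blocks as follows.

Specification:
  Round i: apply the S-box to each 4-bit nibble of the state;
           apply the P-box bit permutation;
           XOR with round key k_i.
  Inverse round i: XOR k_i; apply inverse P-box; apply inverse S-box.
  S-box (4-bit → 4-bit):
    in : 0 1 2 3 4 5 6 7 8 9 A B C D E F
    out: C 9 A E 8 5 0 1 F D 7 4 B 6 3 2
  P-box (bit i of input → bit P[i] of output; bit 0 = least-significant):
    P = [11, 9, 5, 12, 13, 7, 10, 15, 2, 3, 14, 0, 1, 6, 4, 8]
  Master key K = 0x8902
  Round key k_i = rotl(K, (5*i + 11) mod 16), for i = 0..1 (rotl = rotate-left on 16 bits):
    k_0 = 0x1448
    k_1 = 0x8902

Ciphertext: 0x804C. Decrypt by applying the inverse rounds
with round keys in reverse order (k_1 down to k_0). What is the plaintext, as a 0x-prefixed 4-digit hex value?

0x7848

s_0 = ciphertext = 0x804C
s_1 = InvRound(s_0, k_1) = 0xCE67
s_2 = InvRound(s_1, k_0) = 0x7848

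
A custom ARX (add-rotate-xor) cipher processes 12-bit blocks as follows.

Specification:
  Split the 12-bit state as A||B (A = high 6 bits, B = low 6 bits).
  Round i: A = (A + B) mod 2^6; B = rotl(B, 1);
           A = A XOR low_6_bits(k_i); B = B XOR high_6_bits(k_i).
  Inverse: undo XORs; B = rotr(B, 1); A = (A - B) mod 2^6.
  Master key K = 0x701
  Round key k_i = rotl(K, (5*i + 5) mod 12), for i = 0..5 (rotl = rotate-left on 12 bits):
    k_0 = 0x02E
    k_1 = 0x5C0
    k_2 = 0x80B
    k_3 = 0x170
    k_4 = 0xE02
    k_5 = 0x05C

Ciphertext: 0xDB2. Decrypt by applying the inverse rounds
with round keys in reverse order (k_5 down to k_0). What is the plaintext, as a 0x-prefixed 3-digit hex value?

0x967

s_0 = ciphertext = 0xDB2
s_1 = InvRound(s_0, k_5) = 0xC79
s_2 = InvRound(s_1, k_4) = 0x4E0
s_3 = InvRound(s_2, k_3) = 0xC72
s_4 = InvRound(s_3, k_2) = 0xC49
s_5 = InvRound(s_4, k_1) = 0x88F
s_6 = InvRound(s_5, k_0) = 0x967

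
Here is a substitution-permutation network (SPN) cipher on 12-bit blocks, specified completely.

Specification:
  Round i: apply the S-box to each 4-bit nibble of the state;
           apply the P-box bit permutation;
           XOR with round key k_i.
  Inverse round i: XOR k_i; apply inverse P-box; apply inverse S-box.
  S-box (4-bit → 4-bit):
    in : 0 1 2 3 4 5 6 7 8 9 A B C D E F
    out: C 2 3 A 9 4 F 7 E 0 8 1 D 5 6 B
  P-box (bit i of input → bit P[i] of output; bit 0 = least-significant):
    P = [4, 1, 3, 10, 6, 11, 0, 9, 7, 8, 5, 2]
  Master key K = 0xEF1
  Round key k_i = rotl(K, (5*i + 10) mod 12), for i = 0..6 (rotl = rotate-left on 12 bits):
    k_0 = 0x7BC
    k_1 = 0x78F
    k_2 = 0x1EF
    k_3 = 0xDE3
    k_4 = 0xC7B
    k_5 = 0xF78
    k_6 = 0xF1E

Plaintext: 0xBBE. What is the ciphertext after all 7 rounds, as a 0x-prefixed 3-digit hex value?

0x400

s_0 = plaintext = 0xBBE
s_1 = Round(s_0, k_0) = 0x776
s_2 = Round(s_1, k_1) = 0xA74
s_3 = Round(s_2, k_2) = 0xDBA
s_4 = Round(s_3, k_3) = 0x903
s_5 = Round(s_4, k_4) = 0xA78
s_6 = Round(s_5, k_5) = 0x337
s_7 = Round(s_6, k_6) = 0x400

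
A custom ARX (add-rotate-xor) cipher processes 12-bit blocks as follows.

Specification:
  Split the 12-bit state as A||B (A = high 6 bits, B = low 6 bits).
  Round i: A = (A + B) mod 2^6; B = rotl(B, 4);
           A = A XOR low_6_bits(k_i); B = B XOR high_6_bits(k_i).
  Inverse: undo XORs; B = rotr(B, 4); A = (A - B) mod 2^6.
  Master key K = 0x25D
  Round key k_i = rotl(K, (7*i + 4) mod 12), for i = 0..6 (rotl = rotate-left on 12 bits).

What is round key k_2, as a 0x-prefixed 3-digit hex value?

0x749

K = 0x25D
k_0 = rotl(K, (7*0+4) mod 12) = rotl(K, 4) = 0x5D2
k_1 = rotl(K, (7*1+4) mod 12) = rotl(K, 11) = 0x92E
k_2 = rotl(K, (7*2+4) mod 12) = rotl(K, 6) = 0x749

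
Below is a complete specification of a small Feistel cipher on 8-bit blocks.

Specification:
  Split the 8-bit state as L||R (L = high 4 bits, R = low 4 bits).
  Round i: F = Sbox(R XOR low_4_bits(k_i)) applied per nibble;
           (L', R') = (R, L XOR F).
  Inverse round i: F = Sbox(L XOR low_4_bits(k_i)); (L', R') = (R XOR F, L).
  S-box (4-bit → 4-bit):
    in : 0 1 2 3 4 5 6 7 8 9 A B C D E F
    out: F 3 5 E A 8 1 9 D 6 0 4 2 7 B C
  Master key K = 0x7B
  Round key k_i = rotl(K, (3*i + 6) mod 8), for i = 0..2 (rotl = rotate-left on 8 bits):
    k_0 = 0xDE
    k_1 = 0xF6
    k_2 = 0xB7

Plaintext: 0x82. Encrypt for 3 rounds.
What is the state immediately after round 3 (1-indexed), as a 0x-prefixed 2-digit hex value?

s_0 = plaintext = 0x82
s_1 = Round(s_0, k_0) = 0x2A
s_2 = Round(s_1, k_1) = 0xA0
s_3 = Round(s_2, k_2) = 0x03

0x03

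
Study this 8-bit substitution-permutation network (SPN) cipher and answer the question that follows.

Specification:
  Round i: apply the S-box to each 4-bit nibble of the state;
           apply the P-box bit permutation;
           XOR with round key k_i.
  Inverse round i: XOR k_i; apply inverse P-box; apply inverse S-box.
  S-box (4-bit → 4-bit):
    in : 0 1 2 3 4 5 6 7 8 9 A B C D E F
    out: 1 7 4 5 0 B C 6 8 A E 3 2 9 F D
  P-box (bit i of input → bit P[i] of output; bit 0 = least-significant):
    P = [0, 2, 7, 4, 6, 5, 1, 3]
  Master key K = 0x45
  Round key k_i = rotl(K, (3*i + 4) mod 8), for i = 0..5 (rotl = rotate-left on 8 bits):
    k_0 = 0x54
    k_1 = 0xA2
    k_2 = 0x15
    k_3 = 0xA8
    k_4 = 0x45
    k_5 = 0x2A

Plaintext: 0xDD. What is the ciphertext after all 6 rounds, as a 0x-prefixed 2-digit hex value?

0x88

s_0 = plaintext = 0xDD
s_1 = Round(s_0, k_0) = 0x0D
s_2 = Round(s_1, k_1) = 0xF3
s_3 = Round(s_2, k_2) = 0xDE
s_4 = Round(s_3, k_3) = 0x75
s_5 = Round(s_4, k_4) = 0x72
s_6 = Round(s_5, k_5) = 0x88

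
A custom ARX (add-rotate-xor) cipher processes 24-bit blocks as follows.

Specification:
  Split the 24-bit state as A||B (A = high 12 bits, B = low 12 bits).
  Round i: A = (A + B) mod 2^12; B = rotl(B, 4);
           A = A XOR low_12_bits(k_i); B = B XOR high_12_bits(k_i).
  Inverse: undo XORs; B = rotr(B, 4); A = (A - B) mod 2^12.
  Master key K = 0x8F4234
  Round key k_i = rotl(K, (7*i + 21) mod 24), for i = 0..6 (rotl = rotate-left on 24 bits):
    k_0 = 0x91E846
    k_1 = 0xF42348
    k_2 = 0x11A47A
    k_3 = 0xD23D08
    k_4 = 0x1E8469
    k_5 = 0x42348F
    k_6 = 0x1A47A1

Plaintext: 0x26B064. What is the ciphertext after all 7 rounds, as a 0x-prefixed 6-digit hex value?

s_0 = plaintext = 0x26B064
s_1 = Round(s_0, k_0) = 0xA89F5E
s_2 = Round(s_1, k_1) = 0xAAFAAD
s_3 = Round(s_2, k_2) = 0x126BC0
s_4 = Round(s_3, k_3) = 0x1EE128
s_5 = Round(s_4, k_4) = 0x77F369
s_6 = Round(s_5, k_5) = 0xE672B0
s_7 = Round(s_6, k_6) = 0x6B6AA6

0x6B6AA6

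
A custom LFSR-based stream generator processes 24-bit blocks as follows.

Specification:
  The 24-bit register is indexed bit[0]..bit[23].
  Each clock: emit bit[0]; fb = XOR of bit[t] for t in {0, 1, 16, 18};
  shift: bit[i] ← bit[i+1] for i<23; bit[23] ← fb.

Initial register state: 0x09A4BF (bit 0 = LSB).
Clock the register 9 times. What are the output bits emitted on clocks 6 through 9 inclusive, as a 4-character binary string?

1010

reg_0 = 0x09A4BF
clock 1: out=1, reg = 0x84D25F
clock 2: out=1, reg = 0xC2692F
clock 3: out=1, reg = 0x613497
clock 4: out=1, reg = 0xB09A4B
clock 5: out=1, reg = 0x584D25
clock 6: out=1, reg = 0xAC2692
clock 7: out=0, reg = 0x561349
clock 8: out=1, reg = 0x2B09A4
clock 9: out=0, reg = 0x9584D2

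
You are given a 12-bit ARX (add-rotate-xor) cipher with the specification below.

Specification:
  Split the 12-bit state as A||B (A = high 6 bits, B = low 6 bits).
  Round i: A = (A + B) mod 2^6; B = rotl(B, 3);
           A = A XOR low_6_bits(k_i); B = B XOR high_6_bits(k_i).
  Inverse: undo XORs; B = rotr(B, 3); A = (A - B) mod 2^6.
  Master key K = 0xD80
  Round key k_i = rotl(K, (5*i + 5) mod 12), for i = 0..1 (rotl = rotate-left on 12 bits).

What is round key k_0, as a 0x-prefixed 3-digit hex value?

K = 0xD80
k_0 = rotl(K, (5*0+5) mod 12) = rotl(K, 5) = 0x01B

0x01B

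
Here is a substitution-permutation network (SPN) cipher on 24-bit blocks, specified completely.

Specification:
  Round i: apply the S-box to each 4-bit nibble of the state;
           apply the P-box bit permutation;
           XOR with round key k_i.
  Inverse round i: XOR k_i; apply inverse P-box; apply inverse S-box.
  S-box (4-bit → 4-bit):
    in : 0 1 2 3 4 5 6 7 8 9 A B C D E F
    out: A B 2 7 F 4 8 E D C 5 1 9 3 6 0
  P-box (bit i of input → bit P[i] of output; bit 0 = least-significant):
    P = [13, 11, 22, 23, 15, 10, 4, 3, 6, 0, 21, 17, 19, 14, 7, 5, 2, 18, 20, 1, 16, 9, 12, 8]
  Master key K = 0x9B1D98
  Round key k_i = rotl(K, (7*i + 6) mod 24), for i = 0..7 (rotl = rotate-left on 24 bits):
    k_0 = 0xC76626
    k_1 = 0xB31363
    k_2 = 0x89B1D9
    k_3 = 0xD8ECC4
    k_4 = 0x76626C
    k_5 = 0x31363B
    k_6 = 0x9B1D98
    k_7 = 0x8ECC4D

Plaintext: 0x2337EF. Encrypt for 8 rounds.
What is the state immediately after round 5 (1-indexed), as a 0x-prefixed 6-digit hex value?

s_0 = plaintext = 0x2337EF
s_1 = Round(s_0, k_0) = 0xF920B3
s_2 = Round(s_1, k_1) = 0xE1FB60
s_3 = Round(s_2, k_2) = 0x0DAB97
s_4 = Round(s_3, k_3) = 0x14E718
s_5 = Round(s_4, k_4) = 0x8185E3
s_6 = Round(s_5, k_5) = 0x5C0B8D
s_7 = Round(s_6, k_6) = 0x9BE5E6
s_8 = Round(s_7, k_7) = 0x2E99D9

0x8185E3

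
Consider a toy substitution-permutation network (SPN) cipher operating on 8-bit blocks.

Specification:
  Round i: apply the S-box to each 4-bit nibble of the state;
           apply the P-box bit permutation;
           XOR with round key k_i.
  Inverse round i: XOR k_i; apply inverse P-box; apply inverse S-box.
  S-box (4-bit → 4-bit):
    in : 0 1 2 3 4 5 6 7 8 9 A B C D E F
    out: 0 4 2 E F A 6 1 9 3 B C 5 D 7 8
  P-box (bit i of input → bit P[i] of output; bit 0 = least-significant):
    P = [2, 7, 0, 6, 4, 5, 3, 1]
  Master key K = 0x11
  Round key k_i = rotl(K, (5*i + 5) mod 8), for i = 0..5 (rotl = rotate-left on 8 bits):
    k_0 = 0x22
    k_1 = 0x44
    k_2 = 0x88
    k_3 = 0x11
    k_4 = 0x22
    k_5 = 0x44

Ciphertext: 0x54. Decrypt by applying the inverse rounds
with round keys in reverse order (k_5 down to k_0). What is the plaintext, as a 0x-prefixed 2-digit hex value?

s_0 = ciphertext = 0x54
s_1 = InvRound(s_0, k_5) = 0x70
s_2 = InvRound(s_1, k_4) = 0x8F
s_3 = InvRound(s_2, k_3) = 0xD9
s_4 = InvRound(s_3, k_2) = 0x7B
s_5 = InvRound(s_4, k_1) = 0x4C
s_6 = InvRound(s_5, k_0) = 0x38

0x38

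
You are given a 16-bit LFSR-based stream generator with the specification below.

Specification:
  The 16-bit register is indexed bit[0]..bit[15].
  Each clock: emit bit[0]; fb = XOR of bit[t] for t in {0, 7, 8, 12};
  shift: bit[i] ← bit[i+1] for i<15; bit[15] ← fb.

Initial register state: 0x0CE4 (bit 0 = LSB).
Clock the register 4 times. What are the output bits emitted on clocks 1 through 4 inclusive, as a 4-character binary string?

reg_0 = 0x0CE4
clock 1: out=0, reg = 0x8672
clock 2: out=0, reg = 0x4339
clock 3: out=1, reg = 0x219C
clock 4: out=0, reg = 0x10CE

0010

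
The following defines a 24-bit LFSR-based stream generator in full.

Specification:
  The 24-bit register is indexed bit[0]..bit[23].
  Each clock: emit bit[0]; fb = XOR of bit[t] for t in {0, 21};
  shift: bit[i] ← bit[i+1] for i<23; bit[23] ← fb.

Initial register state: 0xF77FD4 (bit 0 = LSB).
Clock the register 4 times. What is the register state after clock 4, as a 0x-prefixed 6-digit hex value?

0xBF77FD

reg_0 = 0xF77FD4
clock 1: out=0, reg = 0xFBBFEA
clock 2: out=0, reg = 0xFDDFF5
clock 3: out=1, reg = 0x7EEFFA
clock 4: out=0, reg = 0xBF77FD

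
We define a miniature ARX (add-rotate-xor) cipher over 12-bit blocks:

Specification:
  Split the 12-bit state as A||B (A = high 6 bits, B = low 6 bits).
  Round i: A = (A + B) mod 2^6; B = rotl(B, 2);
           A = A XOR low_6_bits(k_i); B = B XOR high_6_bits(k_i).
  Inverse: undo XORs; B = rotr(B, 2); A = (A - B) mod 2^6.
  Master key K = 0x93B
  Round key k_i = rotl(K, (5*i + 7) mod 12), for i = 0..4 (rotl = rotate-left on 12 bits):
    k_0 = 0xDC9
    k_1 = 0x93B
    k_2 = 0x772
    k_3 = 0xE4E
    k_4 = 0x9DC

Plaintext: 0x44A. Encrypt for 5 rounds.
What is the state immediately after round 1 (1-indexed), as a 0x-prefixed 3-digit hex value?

0x49F

s_0 = plaintext = 0x44A
s_1 = Round(s_0, k_0) = 0x49F
s_2 = Round(s_1, k_1) = 0x299
s_3 = Round(s_2, k_2) = 0x478
s_4 = Round(s_3, k_3) = 0x1DA
s_5 = Round(s_4, k_4) = 0xF4E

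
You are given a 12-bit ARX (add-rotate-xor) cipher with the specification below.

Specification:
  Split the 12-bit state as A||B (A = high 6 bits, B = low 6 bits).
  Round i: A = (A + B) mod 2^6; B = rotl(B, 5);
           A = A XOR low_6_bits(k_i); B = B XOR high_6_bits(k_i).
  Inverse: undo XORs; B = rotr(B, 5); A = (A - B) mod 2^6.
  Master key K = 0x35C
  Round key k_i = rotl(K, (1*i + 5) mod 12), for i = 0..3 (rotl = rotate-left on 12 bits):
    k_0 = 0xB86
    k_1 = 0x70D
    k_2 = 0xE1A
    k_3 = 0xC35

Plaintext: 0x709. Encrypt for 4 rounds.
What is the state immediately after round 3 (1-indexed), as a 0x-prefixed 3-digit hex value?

s_0 = plaintext = 0x709
s_1 = Round(s_0, k_0) = 0x8CA
s_2 = Round(s_1, k_1) = 0x819
s_3 = Round(s_2, k_2) = 0x8D4
s_4 = Round(s_3, k_3) = 0x0BA

0x8D4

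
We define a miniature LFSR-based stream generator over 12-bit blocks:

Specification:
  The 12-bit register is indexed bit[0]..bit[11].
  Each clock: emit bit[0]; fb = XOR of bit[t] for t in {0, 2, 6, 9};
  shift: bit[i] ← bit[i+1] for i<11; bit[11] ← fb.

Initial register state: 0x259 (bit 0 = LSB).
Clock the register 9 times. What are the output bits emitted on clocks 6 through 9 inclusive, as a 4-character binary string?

reg_0 = 0x259
clock 1: out=1, reg = 0x92C
clock 2: out=0, reg = 0xC96
clock 3: out=0, reg = 0xE4B
clock 4: out=1, reg = 0xF25
clock 5: out=1, reg = 0xF92
clock 6: out=0, reg = 0xFC9
clock 7: out=1, reg = 0xFE4
clock 8: out=0, reg = 0xFF2
clock 9: out=0, reg = 0x7F9

0100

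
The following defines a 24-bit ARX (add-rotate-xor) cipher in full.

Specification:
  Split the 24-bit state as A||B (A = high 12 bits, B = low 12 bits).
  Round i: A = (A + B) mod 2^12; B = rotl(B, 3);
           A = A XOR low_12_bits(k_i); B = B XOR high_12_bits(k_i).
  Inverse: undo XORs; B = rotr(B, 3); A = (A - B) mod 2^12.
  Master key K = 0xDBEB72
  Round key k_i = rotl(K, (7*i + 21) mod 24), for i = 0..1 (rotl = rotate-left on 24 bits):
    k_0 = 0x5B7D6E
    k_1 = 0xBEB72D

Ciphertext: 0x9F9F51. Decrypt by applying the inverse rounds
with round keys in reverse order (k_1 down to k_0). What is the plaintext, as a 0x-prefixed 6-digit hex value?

0x72F024

s_0 = ciphertext = 0x9F9F51
s_1 = InvRound(s_0, k_1) = 0xA3D497
s_2 = InvRound(s_1, k_0) = 0x72F024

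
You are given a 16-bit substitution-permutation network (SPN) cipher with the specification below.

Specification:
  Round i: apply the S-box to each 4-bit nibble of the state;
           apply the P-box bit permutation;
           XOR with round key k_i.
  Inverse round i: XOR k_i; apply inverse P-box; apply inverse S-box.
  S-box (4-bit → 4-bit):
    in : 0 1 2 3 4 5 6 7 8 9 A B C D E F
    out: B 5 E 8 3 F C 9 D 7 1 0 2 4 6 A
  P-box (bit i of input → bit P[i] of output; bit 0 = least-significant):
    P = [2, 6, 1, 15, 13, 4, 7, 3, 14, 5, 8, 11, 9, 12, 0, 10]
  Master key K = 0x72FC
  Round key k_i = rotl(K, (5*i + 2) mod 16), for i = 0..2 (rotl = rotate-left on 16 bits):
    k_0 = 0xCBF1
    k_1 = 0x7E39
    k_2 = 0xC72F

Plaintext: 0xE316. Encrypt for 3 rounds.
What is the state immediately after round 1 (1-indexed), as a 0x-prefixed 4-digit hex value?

0x7372

s_0 = plaintext = 0xE316
s_1 = Round(s_0, k_0) = 0x7372
s_2 = Round(s_1, k_1) = 0xD073
s_3 = Round(s_2, k_2) = 0x2F06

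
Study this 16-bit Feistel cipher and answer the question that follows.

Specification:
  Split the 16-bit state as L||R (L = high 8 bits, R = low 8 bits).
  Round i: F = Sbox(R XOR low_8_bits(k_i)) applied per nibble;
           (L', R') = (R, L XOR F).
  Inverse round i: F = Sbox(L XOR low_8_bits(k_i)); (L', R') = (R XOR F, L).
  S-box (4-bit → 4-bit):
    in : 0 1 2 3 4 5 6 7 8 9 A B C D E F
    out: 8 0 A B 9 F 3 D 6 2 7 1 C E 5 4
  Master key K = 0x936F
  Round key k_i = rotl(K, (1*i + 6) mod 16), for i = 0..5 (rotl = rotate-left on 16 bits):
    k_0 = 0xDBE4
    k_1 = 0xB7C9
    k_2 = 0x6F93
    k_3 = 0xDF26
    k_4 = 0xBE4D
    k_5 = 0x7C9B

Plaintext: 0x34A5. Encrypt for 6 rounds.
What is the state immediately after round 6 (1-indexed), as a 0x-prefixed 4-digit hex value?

s_0 = plaintext = 0x34A5
s_1 = Round(s_0, k_0) = 0xA5A4
s_2 = Round(s_1, k_1) = 0xA49B
s_3 = Round(s_2, k_2) = 0x9B22
s_4 = Round(s_3, k_3) = 0x2212
s_5 = Round(s_4, k_4) = 0x12D6
s_6 = Round(s_5, k_5) = 0xD68C

0xD68C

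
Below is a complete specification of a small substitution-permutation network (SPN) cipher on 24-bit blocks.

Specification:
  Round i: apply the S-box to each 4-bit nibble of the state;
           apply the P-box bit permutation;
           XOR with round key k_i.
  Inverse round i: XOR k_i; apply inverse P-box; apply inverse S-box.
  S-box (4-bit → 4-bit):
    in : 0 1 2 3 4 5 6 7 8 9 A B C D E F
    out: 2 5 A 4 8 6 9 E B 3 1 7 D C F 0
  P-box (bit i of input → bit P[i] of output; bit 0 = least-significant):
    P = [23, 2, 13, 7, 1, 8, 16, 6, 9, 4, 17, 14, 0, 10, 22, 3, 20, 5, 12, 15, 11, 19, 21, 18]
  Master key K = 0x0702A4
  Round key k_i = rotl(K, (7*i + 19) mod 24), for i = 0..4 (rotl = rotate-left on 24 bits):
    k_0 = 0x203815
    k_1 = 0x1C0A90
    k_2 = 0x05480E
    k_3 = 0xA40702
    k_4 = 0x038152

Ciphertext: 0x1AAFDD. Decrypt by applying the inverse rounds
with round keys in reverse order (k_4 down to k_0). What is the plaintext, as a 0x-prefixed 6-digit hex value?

s_0 = ciphertext = 0x1AAFDD
s_1 = InvRound(s_0, k_4) = 0x9A8A17
s_2 = InvRound(s_1, k_3) = 0xE69500
s_3 = InvRound(s_2, k_2) = 0x1D7DB9
s_4 = InvRound(s_3, k_1) = 0xF58653
s_5 = InvRound(s_4, k_0) = 0x6C5ACB

0x6C5ACB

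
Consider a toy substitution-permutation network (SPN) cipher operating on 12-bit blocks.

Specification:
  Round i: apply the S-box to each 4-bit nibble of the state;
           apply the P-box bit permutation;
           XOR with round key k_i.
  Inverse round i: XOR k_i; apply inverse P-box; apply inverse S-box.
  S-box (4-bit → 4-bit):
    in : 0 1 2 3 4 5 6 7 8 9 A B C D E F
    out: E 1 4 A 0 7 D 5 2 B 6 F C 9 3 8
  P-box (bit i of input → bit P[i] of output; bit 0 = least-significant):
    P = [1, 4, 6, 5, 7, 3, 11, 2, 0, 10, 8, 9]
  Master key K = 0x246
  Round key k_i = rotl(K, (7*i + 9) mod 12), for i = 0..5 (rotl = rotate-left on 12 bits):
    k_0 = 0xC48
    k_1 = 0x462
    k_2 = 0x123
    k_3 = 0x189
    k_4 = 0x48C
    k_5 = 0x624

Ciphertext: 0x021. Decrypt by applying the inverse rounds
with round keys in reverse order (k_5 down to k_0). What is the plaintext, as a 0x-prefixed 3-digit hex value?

s_0 = ciphertext = 0x021
s_1 = InvRound(s_0, k_5) = 0x9F4
s_2 = InvRound(s_1, k_4) = 0xAA0
s_3 = InvRound(s_2, k_3) = 0x6AF
s_4 = InvRound(s_3, k_2) = 0x094
s_5 = InvRound(s_4, k_1) = 0x8DB
s_6 = InvRound(s_5, k_0) = 0xE1E

0xE1E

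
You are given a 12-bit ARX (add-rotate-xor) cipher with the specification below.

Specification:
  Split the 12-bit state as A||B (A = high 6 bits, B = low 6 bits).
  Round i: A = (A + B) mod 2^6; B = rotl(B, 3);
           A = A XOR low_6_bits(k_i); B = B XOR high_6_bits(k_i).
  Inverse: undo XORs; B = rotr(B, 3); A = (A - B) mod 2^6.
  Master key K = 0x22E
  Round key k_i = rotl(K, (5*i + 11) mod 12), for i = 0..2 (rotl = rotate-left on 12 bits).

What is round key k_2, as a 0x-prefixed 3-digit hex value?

0xC45

K = 0x22E
k_0 = rotl(K, (5*0+11) mod 12) = rotl(K, 11) = 0x117
k_1 = rotl(K, (5*1+11) mod 12) = rotl(K, 4) = 0x2E2
k_2 = rotl(K, (5*2+11) mod 12) = rotl(K, 9) = 0xC45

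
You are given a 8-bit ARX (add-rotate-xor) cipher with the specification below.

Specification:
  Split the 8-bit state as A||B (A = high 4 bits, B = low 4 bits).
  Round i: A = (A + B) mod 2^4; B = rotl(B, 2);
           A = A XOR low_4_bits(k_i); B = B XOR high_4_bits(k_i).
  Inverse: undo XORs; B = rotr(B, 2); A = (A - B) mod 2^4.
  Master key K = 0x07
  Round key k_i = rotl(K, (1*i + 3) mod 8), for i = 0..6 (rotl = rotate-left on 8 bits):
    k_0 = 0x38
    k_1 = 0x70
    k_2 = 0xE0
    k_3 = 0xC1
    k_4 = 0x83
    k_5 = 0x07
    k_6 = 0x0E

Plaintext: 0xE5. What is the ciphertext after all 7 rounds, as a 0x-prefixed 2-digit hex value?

0x9E

s_0 = plaintext = 0xE5
s_1 = Round(s_0, k_0) = 0xB6
s_2 = Round(s_1, k_1) = 0x1E
s_3 = Round(s_2, k_2) = 0xF5
s_4 = Round(s_3, k_3) = 0x59
s_5 = Round(s_4, k_4) = 0xDE
s_6 = Round(s_5, k_5) = 0xCB
s_7 = Round(s_6, k_6) = 0x9E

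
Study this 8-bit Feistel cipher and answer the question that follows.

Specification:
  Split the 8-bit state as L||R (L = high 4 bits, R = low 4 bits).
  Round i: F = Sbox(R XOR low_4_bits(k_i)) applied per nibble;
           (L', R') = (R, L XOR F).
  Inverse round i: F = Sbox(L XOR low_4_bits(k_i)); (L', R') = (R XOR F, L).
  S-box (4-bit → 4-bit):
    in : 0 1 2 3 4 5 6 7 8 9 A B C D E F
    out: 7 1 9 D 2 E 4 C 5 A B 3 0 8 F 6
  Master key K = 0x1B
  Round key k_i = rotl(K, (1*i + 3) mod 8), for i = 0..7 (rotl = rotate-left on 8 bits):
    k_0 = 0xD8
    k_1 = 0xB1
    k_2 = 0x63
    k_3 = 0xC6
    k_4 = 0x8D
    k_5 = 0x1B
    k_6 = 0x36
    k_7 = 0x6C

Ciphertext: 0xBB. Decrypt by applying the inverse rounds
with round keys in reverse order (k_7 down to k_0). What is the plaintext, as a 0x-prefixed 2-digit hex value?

s_0 = ciphertext = 0xBB
s_1 = InvRound(s_0, k_7) = 0x7B
s_2 = InvRound(s_1, k_6) = 0xA7
s_3 = InvRound(s_2, k_5) = 0x6A
s_4 = InvRound(s_3, k_4) = 0x96
s_5 = InvRound(s_4, k_3) = 0x09
s_6 = InvRound(s_5, k_2) = 0x40
s_7 = InvRound(s_6, k_1) = 0xE4
s_8 = InvRound(s_7, k_0) = 0x0E

0x0E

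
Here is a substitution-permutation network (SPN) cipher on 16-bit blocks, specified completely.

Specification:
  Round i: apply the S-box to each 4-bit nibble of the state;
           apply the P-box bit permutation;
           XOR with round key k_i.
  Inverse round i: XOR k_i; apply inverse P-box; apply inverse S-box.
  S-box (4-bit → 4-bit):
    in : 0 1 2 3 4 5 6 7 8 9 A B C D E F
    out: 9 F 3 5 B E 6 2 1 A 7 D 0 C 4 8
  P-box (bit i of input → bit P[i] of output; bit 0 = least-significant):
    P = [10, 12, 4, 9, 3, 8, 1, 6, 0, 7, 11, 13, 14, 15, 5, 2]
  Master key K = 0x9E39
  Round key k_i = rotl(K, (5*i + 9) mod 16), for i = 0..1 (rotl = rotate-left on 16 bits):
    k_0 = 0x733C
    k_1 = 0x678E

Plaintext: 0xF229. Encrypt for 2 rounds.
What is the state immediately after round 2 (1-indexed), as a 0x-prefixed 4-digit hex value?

0xD1F5

s_0 = plaintext = 0xF229
s_1 = Round(s_0, k_0) = 0x60B1
s_2 = Round(s_1, k_1) = 0xD1F5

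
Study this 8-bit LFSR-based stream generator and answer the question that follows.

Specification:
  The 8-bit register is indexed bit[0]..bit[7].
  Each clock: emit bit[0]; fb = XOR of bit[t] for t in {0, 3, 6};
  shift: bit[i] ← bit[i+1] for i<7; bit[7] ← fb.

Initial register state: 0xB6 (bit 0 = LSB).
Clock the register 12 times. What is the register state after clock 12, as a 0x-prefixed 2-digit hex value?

reg_0 = 0xB6
clock 1: out=0, reg = 0x5B
clock 2: out=1, reg = 0xAD
clock 3: out=1, reg = 0x56
clock 4: out=0, reg = 0xAB
clock 5: out=1, reg = 0x55
clock 6: out=1, reg = 0x2A
clock 7: out=0, reg = 0x95
clock 8: out=1, reg = 0xCA
clock 9: out=0, reg = 0x65
clock 10: out=1, reg = 0x32
clock 11: out=0, reg = 0x19
clock 12: out=1, reg = 0x0C

0x0C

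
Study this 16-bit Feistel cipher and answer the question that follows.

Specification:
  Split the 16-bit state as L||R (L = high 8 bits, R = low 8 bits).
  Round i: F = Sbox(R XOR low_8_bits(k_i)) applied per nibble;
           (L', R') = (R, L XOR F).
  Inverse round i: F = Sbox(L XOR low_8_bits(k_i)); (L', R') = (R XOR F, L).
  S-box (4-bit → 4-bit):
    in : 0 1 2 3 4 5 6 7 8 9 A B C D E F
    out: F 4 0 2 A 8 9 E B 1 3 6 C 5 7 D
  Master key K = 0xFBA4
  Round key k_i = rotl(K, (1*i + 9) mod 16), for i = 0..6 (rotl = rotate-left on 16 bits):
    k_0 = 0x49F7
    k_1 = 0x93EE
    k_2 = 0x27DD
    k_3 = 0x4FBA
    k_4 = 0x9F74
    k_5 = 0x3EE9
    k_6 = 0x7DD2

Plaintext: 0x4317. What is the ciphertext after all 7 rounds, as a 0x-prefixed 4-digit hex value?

0x9089

s_0 = plaintext = 0x4317
s_1 = Round(s_0, k_0) = 0x173C
s_2 = Round(s_1, k_1) = 0x3C47
s_3 = Round(s_2, k_2) = 0x472F
s_4 = Round(s_3, k_3) = 0x2F5F
s_5 = Round(s_4, k_4) = 0x5F29
s_6 = Round(s_5, k_5) = 0x2990
s_7 = Round(s_6, k_6) = 0x9089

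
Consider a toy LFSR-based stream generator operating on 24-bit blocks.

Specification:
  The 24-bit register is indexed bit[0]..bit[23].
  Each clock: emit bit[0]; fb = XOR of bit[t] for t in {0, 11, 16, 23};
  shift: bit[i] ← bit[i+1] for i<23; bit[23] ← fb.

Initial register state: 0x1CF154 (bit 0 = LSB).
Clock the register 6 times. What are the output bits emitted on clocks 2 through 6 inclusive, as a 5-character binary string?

reg_0 = 0x1CF154
clock 1: out=0, reg = 0x0E78AA
clock 2: out=0, reg = 0x873C55
clock 3: out=1, reg = 0x439E2A
clock 4: out=0, reg = 0x21CF15
clock 5: out=1, reg = 0x90E78A
clock 6: out=0, reg = 0xC873C5

01010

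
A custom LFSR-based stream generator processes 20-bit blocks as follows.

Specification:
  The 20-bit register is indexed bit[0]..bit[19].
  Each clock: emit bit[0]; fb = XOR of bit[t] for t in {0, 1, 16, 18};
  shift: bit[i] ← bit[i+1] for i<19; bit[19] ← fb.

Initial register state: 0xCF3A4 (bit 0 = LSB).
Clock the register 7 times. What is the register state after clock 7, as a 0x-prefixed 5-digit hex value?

reg_0 = 0xCF3A4
clock 1: out=0, reg = 0xE79D2
clock 2: out=0, reg = 0x73CE9
clock 3: out=1, reg = 0xB9E74
clock 4: out=0, reg = 0xDCF3A
clock 5: out=0, reg = 0xEE79D
clock 6: out=1, reg = 0x773CE
clock 7: out=0, reg = 0xBB9E7

0xBB9E7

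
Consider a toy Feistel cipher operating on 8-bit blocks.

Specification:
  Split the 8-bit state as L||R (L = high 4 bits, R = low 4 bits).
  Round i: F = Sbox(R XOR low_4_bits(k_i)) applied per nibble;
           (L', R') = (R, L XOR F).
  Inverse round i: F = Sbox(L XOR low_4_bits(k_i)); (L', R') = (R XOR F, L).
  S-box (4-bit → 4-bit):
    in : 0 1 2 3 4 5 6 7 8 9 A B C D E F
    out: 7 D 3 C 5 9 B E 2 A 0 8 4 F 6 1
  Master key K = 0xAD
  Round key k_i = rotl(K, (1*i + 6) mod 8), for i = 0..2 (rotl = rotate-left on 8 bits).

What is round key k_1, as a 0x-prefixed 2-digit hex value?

K = 0xAD
k_0 = rotl(K, (1*0+6) mod 8) = rotl(K, 6) = 0x6B
k_1 = rotl(K, (1*1+6) mod 8) = rotl(K, 7) = 0xD6

0xD6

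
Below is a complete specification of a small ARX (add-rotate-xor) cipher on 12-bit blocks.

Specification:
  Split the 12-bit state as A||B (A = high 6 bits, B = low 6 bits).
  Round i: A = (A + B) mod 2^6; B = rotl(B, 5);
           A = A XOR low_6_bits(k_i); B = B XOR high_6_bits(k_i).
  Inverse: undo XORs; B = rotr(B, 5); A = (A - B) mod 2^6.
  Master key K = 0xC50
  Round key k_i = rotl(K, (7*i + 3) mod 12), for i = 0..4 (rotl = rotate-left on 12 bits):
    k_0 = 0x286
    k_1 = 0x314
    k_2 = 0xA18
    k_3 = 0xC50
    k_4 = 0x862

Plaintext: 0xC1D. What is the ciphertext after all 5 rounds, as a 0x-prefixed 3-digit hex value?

s_0 = plaintext = 0xC1D
s_1 = Round(s_0, k_0) = 0x2E4
s_2 = Round(s_1, k_1) = 0xEDE
s_3 = Round(s_2, k_2) = 0x067
s_4 = Round(s_3, k_3) = 0xE02
s_5 = Round(s_4, k_4) = 0x620

0x620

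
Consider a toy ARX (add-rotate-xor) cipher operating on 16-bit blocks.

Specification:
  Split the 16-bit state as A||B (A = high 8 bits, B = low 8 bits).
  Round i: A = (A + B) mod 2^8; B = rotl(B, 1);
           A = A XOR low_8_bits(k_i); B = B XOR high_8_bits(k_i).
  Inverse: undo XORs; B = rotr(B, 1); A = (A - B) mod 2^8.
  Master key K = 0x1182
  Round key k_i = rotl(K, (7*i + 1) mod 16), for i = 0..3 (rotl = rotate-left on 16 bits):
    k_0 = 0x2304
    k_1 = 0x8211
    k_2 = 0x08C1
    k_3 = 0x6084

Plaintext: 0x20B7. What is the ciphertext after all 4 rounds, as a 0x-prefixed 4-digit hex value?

s_0 = plaintext = 0x20B7
s_1 = Round(s_0, k_0) = 0xD34C
s_2 = Round(s_1, k_1) = 0x0E1A
s_3 = Round(s_2, k_2) = 0xE93C
s_4 = Round(s_3, k_3) = 0xA118

0xA118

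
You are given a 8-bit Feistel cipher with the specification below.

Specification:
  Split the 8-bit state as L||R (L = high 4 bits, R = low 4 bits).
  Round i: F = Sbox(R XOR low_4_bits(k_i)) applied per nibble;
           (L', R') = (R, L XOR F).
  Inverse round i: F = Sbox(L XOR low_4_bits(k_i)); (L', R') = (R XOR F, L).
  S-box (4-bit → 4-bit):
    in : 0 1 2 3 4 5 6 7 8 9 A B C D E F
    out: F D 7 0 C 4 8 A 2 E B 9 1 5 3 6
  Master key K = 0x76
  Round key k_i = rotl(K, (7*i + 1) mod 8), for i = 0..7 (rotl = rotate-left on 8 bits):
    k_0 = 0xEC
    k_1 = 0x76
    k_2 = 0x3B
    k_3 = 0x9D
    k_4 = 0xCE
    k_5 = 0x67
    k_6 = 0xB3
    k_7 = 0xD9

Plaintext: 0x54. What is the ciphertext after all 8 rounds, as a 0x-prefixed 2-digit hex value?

0x8E

s_0 = plaintext = 0x54
s_1 = Round(s_0, k_0) = 0x47
s_2 = Round(s_1, k_1) = 0x79
s_3 = Round(s_2, k_2) = 0x90
s_4 = Round(s_3, k_3) = 0x0C
s_5 = Round(s_4, k_4) = 0xC7
s_6 = Round(s_5, k_5) = 0x73
s_7 = Round(s_6, k_6) = 0x38
s_8 = Round(s_7, k_7) = 0x8E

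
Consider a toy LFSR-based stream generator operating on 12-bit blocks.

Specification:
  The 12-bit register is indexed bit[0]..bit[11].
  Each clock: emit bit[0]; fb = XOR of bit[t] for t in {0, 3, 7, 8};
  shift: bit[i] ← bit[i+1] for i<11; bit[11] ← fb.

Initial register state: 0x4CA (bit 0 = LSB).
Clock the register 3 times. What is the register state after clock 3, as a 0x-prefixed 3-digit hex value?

reg_0 = 0x4CA
clock 1: out=0, reg = 0x265
clock 2: out=1, reg = 0x932
clock 3: out=0, reg = 0xC99

0xC99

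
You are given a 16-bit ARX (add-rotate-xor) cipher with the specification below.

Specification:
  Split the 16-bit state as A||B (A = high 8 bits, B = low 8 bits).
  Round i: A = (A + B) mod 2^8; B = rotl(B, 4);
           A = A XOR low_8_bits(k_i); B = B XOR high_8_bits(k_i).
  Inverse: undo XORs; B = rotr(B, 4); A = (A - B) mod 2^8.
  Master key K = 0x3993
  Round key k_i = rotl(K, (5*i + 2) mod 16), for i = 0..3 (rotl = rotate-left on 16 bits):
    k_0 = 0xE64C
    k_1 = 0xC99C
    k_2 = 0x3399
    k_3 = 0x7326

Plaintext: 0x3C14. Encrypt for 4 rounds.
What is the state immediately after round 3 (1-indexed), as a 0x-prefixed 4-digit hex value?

s_0 = plaintext = 0x3C14
s_1 = Round(s_0, k_0) = 0x1CA7
s_2 = Round(s_1, k_1) = 0x5FB3
s_3 = Round(s_2, k_2) = 0x8B08
s_4 = Round(s_3, k_3) = 0xB5F3

0x8B08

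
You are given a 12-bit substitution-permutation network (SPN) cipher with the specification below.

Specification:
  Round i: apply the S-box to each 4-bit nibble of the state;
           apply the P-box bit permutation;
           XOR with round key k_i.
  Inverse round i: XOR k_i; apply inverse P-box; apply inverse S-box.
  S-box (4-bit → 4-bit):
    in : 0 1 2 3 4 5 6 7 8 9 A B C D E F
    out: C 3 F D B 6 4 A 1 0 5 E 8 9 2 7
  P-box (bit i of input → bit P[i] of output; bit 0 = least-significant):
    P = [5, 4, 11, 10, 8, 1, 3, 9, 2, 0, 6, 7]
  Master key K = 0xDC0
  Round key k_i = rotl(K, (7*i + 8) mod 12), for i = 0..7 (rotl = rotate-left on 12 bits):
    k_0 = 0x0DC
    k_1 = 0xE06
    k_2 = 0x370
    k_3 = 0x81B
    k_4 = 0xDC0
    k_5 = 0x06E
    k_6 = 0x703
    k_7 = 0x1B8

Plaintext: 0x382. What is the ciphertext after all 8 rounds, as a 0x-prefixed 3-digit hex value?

0xA24

s_0 = plaintext = 0x382
s_1 = Round(s_0, k_0) = 0xD28
s_2 = Round(s_1, k_1) = 0xDA8
s_3 = Round(s_2, k_2) = 0x2DC
s_4 = Round(s_3, k_3) = 0xFDE
s_5 = Round(s_4, k_4) = 0xE95
s_6 = Round(s_5, k_5) = 0x87F
s_7 = Round(s_6, k_6) = 0xD35
s_8 = Round(s_7, k_7) = 0xA24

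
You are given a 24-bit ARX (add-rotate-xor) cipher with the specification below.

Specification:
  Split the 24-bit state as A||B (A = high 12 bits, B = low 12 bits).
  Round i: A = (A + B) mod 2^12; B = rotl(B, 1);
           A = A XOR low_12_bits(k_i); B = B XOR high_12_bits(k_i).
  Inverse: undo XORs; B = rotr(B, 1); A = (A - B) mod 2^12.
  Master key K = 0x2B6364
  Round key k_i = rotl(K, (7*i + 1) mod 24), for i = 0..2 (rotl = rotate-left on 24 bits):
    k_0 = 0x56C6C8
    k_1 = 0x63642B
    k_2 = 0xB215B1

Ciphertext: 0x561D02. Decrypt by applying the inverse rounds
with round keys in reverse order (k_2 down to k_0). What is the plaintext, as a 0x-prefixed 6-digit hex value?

0x7CADFF

s_0 = ciphertext = 0x561D02
s_1 = InvRound(s_0, k_2) = 0x5BFB11
s_2 = InvRound(s_1, k_1) = 0x301E93
s_3 = InvRound(s_2, k_0) = 0x7CADFF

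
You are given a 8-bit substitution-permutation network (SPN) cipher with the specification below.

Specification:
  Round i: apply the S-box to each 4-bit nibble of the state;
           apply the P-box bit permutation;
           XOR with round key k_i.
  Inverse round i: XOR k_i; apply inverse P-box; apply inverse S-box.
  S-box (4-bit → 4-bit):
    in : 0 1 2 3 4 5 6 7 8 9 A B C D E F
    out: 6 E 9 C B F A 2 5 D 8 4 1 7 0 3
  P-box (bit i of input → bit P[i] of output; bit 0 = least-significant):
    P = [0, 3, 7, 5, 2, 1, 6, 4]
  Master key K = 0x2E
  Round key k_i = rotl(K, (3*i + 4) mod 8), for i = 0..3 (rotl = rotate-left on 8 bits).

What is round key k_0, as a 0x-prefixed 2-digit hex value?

K = 0x2E
k_0 = rotl(K, (3*0+4) mod 8) = rotl(K, 4) = 0xE2

0xE2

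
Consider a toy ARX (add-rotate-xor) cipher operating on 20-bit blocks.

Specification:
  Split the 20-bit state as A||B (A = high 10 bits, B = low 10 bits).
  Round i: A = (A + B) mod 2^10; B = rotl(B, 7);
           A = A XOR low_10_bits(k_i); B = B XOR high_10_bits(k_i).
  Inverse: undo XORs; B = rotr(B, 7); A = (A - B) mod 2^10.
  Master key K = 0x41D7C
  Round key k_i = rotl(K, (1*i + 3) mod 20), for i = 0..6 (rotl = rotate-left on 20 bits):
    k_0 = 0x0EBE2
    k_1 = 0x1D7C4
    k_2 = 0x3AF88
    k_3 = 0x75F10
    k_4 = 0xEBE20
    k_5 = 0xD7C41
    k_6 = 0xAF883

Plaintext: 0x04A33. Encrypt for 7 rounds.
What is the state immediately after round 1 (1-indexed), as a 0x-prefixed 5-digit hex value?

s_0 = plaintext = 0x04A33
s_1 = Round(s_0, k_0) = 0x69DFC
s_2 = Round(s_1, k_1) = 0x19E4A
s_3 = Round(s_2, k_2) = 0x4E5A2
s_4 = Round(s_3, k_3) = 0x72CE3
s_5 = Round(s_4, k_4) = 0x23A33
s_6 = Round(s_5, k_5) = 0xA0299
s_7 = Round(s_6, k_6) = 0x66A6D

0x69DFC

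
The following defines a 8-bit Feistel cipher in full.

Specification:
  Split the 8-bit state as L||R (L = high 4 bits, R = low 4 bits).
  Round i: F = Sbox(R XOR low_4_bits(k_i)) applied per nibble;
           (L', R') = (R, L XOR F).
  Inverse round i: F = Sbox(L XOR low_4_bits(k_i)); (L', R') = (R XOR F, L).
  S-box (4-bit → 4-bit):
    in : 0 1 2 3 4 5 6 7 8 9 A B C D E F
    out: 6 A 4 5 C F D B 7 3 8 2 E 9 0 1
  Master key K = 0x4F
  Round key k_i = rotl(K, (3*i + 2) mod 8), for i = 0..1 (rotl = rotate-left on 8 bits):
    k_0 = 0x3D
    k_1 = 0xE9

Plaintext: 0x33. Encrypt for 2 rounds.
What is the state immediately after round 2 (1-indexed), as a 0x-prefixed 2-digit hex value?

s_0 = plaintext = 0x33
s_1 = Round(s_0, k_0) = 0x33
s_2 = Round(s_1, k_1) = 0x3B

0x3B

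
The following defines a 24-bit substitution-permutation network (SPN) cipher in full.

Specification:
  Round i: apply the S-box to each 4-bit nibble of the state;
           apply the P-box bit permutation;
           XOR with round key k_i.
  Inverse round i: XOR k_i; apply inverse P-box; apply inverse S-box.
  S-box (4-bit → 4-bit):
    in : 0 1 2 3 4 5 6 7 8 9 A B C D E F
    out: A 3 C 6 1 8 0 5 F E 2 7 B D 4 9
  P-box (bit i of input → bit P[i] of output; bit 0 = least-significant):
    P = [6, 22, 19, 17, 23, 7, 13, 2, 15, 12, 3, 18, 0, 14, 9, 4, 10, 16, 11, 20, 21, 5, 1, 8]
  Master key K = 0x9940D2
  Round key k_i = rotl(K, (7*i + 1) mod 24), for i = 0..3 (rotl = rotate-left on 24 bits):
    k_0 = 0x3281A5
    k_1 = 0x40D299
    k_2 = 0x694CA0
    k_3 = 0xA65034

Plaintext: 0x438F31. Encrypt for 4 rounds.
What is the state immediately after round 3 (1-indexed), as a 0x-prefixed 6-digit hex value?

s_0 = plaintext = 0x438F31
s_1 = Round(s_0, k_0) = 0x576B74
s_2 = Round(s_1, k_1) = 0xC06FD1
s_3 = Round(s_2, k_2) = 0x9CEDC4
s_4 = Round(s_3, k_3) = 0x33D7DA

0x9CEDC4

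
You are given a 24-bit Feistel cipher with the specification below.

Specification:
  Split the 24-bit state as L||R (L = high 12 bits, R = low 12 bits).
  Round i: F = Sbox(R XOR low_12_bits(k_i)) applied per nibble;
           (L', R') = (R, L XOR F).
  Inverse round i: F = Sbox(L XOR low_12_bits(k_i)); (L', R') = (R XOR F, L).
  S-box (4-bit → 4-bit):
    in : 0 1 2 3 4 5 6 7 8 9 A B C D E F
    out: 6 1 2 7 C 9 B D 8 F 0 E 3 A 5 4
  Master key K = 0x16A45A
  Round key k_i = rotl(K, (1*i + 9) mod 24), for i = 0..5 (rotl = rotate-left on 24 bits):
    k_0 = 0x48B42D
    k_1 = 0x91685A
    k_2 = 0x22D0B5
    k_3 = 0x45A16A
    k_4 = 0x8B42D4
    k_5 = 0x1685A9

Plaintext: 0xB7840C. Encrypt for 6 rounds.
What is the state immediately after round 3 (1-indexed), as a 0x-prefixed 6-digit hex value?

0xD6B7FC

s_0 = plaintext = 0xB7840C
s_1 = Round(s_0, k_0) = 0x40CD59
s_2 = Round(s_1, k_1) = 0xD59D6B
s_3 = Round(s_2, k_2) = 0xD6B7FC
s_4 = Round(s_3, k_3) = 0x7FC690
s_5 = Round(s_4, k_4) = 0x690B30
s_6 = Round(s_5, k_5) = 0xB3036F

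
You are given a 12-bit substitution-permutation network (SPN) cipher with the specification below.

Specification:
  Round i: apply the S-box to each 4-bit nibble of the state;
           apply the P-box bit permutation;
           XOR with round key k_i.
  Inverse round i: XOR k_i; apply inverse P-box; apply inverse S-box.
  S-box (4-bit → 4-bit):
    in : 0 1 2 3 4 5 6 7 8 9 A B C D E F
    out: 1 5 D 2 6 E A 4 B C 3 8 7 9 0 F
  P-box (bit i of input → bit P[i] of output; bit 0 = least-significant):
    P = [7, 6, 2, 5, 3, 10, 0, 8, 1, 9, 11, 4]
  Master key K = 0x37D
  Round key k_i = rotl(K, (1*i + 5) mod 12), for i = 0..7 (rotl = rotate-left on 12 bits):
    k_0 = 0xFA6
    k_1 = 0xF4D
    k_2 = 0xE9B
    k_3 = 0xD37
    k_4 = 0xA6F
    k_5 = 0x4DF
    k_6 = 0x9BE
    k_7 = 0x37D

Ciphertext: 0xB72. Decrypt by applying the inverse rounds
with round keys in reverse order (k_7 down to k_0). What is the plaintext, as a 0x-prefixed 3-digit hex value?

s_0 = ciphertext = 0xB72
s_1 = InvRound(s_0, k_7) = 0x117
s_2 = InvRound(s_1, k_6) = 0x71D
s_3 = InvRound(s_2, k_5) = 0xABA
s_4 = InvRound(s_3, k_4) = 0xB7C
s_5 = InvRound(s_4, k_3) = 0xAC3
s_6 = InvRound(s_5, k_2) = 0xBA3
s_7 = InvRound(s_6, k_1) = 0x0AF
s_8 = InvRound(s_7, k_0) = 0x4FE

0x4FE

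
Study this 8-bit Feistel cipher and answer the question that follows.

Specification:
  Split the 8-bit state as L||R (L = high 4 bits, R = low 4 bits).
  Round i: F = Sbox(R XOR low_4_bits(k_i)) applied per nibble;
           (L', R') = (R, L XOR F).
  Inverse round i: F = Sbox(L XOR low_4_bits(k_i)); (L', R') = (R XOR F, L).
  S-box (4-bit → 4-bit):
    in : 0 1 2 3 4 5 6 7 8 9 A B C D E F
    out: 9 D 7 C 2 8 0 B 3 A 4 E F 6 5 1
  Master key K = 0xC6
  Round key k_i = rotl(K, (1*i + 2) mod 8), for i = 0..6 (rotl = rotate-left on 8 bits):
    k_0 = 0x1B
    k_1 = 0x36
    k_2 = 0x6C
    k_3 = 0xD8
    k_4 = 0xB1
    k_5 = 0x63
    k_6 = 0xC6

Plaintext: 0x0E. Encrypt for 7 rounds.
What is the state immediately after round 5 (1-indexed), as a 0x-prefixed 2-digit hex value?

0x51

s_0 = plaintext = 0x0E
s_1 = Round(s_0, k_0) = 0xE8
s_2 = Round(s_1, k_1) = 0x8B
s_3 = Round(s_2, k_2) = 0xB3
s_4 = Round(s_3, k_3) = 0x35
s_5 = Round(s_4, k_4) = 0x51
s_6 = Round(s_5, k_5) = 0x12
s_7 = Round(s_6, k_6) = 0x23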